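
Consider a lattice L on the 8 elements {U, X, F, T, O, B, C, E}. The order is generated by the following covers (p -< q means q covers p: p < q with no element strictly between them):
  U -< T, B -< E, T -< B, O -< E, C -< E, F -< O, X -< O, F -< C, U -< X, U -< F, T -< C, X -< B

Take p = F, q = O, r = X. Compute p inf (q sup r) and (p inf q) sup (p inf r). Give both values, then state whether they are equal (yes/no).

F; F; yes

q sup r = O, so p inf (q sup r) = F inf O = F.
p inf q = F and p inf r = U, so (p inf q) sup (p inf r) = F sup U = F.
Equal: yes.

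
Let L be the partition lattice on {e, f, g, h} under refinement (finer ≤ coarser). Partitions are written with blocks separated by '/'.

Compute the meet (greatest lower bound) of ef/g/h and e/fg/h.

The meet (common refinement) of ef/g/h and e/fg/h intersects blocks pairwise, giving e/f/g/h.

e/f/g/h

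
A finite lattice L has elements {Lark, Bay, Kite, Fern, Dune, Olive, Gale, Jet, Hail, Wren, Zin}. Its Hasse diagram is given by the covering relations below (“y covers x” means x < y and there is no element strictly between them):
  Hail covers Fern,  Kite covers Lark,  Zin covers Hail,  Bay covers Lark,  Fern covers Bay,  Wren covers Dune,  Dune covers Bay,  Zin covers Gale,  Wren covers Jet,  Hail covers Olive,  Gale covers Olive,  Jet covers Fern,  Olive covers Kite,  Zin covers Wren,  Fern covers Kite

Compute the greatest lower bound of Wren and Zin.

Common lower bounds of {Wren, Zin}: Bay, Dune, Fern, Jet, Kite, Lark, Wren.
The greatest among these is Wren.

Wren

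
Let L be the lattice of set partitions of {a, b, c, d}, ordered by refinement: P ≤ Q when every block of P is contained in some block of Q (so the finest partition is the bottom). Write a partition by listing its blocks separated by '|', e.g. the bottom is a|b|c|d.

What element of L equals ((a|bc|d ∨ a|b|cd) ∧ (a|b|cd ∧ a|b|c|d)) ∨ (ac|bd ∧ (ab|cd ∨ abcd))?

a|bc|d ∨ a|b|cd = a|bcd
a|b|cd ∧ a|b|c|d = a|b|c|d
a|bcd ∧ a|b|c|d = a|b|c|d
ab|cd ∨ abcd = abcd
ac|bd ∧ abcd = ac|bd
a|b|c|d ∨ ac|bd = ac|bd

ac|bd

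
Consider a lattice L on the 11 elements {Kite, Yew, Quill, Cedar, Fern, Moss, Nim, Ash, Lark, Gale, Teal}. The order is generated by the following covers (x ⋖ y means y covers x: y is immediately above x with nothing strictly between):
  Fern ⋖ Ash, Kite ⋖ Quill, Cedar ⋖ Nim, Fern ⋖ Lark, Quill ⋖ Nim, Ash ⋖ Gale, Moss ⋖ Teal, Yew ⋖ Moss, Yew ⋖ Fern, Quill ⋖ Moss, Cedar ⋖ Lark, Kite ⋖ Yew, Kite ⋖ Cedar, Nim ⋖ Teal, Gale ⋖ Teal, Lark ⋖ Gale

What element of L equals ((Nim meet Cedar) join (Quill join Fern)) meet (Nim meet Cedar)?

Cedar

Nim ∧ Cedar = Cedar
Quill ∨ Fern = Teal
Cedar ∨ Teal = Teal
Nim ∧ Cedar = Cedar
Teal ∧ Cedar = Cedar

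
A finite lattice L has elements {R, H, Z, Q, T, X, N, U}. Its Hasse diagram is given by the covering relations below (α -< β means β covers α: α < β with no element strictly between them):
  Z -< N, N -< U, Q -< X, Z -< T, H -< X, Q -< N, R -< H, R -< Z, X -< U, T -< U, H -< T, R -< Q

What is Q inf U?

Common lower bounds of {Q, U}: Q, R.
The greatest among these is Q.

Q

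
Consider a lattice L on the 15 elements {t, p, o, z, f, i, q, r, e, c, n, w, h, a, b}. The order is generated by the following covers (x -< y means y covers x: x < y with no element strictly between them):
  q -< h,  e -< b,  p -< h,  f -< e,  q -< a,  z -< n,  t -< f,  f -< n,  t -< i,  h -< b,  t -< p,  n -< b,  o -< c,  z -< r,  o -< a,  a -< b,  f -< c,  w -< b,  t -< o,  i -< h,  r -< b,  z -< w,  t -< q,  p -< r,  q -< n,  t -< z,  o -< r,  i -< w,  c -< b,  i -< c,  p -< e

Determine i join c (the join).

Common upper bounds of {i, c}: b, c.
The least among these is c.

c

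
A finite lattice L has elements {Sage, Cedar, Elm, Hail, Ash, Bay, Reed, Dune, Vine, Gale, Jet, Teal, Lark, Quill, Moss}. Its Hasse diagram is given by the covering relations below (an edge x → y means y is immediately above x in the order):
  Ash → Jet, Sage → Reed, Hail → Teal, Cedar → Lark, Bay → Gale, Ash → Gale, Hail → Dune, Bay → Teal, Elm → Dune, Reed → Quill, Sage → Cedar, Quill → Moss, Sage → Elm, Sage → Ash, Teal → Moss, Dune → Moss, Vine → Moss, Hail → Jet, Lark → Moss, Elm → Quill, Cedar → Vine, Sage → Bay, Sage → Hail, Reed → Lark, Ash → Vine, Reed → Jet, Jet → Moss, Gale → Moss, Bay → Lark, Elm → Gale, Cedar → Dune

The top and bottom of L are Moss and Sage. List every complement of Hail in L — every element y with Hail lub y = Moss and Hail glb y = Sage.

Need y with Hail ∨ y = Moss and Hail ∧ y = Sage.
Checking each element gives: Gale, Lark, Quill, Vine.

Gale, Lark, Quill, Vine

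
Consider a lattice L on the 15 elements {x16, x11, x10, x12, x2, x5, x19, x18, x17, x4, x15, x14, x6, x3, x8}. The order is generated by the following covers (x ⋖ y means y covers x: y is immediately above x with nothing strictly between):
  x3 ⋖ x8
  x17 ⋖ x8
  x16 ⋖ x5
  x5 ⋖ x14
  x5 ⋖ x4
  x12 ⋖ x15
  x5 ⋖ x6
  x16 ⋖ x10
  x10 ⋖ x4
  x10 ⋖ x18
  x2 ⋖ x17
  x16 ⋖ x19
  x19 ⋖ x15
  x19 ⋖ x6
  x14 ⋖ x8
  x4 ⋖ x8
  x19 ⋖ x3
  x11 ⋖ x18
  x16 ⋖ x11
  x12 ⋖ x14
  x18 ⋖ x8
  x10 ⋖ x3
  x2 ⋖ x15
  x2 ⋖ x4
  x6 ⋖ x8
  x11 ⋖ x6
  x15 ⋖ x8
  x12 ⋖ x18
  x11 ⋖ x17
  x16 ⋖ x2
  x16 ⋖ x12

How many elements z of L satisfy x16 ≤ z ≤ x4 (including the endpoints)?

5

The interval [x16, x4] = {x10, x16, x2, x4, x5}, which has 5 elements.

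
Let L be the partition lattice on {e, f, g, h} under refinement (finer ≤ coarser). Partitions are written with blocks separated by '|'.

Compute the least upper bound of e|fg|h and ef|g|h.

Common upper bounds of {e|fg|h, ef|g|h}: efgh, efg|h.
The least among these is efg|h.

efg|h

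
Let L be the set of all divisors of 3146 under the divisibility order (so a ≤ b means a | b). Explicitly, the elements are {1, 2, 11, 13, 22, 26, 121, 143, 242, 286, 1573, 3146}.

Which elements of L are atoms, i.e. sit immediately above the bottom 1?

The atoms are exactly the elements that cover 1: 11, 13, 2.

11, 13, 2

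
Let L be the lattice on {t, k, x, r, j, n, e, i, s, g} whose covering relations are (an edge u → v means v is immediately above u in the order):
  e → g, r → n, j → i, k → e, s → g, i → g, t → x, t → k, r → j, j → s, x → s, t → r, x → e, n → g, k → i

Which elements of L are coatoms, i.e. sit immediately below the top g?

The coatoms are exactly the elements covered by g: e, i, n, s.

e, i, n, s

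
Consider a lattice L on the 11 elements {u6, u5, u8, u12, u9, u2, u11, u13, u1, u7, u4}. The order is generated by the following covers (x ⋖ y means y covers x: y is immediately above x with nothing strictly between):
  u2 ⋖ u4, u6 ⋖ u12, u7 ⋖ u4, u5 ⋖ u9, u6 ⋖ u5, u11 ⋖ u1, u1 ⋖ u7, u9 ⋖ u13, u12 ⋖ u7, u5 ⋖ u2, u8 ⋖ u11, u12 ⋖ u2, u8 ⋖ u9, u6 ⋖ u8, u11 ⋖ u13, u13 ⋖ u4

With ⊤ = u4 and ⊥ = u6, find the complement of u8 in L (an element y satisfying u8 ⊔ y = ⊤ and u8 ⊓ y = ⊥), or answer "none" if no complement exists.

Need y with u8 ∨ y = u4 and u8 ∧ y = u6.
Checking each element gives: u2.

u2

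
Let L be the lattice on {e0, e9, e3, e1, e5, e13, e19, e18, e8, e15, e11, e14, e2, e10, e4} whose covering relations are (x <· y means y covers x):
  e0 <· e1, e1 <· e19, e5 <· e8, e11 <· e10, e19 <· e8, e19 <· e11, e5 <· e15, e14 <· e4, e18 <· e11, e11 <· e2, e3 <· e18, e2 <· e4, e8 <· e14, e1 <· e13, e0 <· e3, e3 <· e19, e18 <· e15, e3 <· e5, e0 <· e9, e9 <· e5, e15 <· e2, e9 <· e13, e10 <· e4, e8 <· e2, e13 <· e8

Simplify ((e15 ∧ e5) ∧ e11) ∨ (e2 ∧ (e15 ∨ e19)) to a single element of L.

e2

e15 ∧ e5 = e5
e5 ∧ e11 = e3
e15 ∨ e19 = e2
e2 ∧ e2 = e2
e3 ∨ e2 = e2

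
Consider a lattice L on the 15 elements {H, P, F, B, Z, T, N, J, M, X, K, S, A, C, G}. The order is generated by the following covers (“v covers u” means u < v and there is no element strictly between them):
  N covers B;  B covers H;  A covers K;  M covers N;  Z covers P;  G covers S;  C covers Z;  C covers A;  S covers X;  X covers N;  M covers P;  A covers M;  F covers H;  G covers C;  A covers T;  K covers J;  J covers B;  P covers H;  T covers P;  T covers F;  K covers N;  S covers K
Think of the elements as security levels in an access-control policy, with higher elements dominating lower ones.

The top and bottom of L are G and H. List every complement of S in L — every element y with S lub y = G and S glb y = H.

Need y with S ∨ y = G and S ∧ y = H.
Checking each element gives: F, P, T, Z.

F, P, T, Z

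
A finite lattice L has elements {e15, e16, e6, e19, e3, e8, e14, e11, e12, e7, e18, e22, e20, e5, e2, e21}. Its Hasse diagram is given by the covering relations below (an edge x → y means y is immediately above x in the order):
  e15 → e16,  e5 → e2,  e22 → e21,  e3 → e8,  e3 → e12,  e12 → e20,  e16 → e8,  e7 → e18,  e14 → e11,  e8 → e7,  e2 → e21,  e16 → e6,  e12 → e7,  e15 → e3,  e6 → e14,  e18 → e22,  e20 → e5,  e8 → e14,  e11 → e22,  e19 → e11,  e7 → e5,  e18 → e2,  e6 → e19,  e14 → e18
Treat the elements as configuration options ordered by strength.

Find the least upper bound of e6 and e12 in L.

e18

Common upper bounds of {e6, e12}: e18, e2, e21, e22.
The least among these is e18.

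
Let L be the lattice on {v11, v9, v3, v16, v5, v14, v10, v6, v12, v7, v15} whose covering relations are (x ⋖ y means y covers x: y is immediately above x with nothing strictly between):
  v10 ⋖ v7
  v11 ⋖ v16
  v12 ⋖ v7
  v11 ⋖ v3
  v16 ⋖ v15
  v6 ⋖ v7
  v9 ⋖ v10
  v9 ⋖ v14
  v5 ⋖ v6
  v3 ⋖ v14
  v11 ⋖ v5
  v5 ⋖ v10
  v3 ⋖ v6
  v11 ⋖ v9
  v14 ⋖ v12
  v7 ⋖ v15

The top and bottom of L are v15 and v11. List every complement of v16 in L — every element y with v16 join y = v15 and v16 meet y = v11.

Need y with v16 ∨ y = v15 and v16 ∧ y = v11.
Checking each element gives: v10, v12, v14, v3, v5, v6, v7, v9.

v10, v12, v14, v3, v5, v6, v7, v9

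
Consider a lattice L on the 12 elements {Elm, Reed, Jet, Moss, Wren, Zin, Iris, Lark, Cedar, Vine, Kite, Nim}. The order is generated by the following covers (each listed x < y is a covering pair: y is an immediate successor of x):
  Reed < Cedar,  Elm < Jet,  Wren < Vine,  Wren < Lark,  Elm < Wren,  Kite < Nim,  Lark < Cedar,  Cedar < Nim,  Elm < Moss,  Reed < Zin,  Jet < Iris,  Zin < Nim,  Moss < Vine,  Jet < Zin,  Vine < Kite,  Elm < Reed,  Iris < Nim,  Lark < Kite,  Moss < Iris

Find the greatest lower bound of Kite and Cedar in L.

Common lower bounds of {Kite, Cedar}: Elm, Lark, Wren.
The greatest among these is Lark.

Lark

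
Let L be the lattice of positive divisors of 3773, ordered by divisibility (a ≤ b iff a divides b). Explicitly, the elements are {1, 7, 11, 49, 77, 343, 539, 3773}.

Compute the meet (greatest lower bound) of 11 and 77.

In the divisibility order, the meet is the greatest common divisor: gcd(11, 77) = 11.

11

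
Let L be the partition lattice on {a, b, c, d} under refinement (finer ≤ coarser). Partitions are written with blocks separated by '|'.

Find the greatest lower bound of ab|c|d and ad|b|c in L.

Common lower bounds of {ab|c|d, ad|b|c}: a|b|c|d.
The greatest among these is a|b|c|d.

a|b|c|d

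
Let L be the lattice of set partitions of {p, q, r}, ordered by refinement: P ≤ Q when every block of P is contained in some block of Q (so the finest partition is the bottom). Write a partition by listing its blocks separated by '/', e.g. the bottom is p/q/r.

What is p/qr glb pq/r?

p/q/r

The meet (common refinement) of p/qr and pq/r intersects blocks pairwise, giving p/q/r.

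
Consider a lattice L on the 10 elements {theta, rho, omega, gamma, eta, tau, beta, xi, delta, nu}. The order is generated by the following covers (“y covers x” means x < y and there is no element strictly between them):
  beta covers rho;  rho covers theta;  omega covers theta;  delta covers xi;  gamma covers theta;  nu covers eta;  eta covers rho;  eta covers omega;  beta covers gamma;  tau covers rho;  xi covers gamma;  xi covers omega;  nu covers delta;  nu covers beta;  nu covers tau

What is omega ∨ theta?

omega

Common upper bounds of {omega, theta}: delta, eta, nu, omega, xi.
The least among these is omega.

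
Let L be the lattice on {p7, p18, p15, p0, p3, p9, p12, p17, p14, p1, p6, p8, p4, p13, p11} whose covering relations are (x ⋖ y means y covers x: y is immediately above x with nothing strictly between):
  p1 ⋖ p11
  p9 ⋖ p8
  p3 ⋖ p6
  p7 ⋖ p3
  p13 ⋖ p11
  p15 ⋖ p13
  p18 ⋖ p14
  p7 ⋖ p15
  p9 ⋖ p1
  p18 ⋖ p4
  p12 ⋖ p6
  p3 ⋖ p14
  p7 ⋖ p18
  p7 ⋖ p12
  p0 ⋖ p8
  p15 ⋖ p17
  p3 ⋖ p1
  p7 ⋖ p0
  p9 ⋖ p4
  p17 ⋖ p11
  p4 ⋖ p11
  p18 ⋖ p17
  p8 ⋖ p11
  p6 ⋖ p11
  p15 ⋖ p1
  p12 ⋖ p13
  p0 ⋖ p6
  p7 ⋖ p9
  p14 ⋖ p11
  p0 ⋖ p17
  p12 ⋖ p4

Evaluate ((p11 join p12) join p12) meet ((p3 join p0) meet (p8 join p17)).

p6

p11 ∨ p12 = p11
p11 ∨ p12 = p11
p3 ∨ p0 = p6
p8 ∨ p17 = p11
p6 ∧ p11 = p6
p11 ∧ p6 = p6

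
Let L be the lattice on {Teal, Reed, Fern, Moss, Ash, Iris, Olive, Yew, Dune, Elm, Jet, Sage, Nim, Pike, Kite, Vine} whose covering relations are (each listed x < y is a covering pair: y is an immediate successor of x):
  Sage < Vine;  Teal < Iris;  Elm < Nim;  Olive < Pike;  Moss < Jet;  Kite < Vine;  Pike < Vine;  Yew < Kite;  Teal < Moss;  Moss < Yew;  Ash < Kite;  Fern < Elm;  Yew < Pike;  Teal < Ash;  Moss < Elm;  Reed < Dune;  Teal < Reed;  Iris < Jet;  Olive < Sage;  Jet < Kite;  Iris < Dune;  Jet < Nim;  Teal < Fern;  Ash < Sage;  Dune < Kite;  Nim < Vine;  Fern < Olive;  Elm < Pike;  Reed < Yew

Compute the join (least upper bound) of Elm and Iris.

Nim

Common upper bounds of {Elm, Iris}: Nim, Vine.
The least among these is Nim.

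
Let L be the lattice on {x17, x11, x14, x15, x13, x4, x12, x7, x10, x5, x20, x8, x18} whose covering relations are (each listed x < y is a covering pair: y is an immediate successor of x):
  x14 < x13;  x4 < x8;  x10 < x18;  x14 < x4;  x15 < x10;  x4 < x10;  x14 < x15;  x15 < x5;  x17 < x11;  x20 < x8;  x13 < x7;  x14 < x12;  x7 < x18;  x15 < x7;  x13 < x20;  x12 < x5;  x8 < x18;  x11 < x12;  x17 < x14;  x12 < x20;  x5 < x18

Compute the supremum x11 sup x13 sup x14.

x20

Common upper bounds of {x11, x13, x14}: x18, x20, x8.
The least among these is x20.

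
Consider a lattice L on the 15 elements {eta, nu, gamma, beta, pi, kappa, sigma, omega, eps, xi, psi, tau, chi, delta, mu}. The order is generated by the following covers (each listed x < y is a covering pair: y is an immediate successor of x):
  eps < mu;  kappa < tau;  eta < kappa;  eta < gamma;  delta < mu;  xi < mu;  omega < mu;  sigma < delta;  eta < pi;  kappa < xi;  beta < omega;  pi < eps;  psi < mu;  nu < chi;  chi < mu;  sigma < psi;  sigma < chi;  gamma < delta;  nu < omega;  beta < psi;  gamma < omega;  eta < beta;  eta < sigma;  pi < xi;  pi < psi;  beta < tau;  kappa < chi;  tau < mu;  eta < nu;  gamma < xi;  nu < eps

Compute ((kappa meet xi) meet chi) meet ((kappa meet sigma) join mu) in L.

kappa ∧ xi = kappa
kappa ∧ chi = kappa
kappa ∧ sigma = eta
eta ∨ mu = mu
kappa ∧ mu = kappa

kappa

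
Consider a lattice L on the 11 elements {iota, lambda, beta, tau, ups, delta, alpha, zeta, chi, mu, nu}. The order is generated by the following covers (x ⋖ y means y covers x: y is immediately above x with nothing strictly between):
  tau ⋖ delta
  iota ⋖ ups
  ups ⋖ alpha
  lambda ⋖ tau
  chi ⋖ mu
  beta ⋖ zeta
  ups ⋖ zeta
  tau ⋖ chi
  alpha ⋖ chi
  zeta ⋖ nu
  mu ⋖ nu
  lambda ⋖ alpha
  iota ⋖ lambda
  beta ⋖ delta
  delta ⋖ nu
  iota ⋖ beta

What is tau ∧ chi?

tau

Common lower bounds of {tau, chi}: iota, lambda, tau.
The greatest among these is tau.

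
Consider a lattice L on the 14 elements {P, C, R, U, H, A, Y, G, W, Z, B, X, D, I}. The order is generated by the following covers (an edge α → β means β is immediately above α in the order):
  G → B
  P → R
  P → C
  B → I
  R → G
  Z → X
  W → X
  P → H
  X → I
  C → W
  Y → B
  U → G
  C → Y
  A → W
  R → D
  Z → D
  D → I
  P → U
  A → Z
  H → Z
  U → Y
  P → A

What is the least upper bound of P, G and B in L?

B

Common upper bounds of {P, G, B}: B, I.
The least among these is B.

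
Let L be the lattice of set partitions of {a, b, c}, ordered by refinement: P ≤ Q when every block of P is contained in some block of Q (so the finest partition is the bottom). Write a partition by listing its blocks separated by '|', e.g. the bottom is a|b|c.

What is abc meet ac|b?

Common lower bounds of {abc, ac|b}: ac|b, a|b|c.
The greatest among these is ac|b.

ac|b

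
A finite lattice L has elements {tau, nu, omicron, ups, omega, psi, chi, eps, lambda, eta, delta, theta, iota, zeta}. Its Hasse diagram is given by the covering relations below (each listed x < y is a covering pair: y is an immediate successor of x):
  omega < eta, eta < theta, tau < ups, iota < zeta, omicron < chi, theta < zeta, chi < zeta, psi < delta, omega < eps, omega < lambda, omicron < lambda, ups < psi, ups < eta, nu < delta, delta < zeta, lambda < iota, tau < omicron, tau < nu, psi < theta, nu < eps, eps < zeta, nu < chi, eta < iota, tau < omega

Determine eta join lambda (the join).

iota

Common upper bounds of {eta, lambda}: iota, zeta.
The least among these is iota.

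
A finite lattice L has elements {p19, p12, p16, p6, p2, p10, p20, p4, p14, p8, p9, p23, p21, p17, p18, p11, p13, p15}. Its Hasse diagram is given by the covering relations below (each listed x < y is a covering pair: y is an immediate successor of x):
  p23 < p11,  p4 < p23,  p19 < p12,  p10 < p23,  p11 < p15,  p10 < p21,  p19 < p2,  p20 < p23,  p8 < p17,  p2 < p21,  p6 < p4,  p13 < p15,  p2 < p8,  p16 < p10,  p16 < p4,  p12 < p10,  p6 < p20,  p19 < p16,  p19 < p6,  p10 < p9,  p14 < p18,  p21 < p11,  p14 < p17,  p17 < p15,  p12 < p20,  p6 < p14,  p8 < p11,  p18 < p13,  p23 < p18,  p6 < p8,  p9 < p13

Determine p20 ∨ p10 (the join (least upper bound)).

p23

Common upper bounds of {p20, p10}: p11, p13, p15, p18, p23.
The least among these is p23.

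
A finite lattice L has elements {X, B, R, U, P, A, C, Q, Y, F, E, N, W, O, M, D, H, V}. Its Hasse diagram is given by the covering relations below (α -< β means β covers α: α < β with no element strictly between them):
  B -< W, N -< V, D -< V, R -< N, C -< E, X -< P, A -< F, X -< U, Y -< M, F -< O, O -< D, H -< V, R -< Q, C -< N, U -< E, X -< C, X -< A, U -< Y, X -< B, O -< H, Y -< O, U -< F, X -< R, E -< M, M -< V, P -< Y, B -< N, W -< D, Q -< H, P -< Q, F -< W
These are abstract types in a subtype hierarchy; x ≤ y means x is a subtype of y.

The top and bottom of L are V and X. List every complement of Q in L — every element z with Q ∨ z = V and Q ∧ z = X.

B, C, E, W

Need z with Q ∨ z = V and Q ∧ z = X.
Checking each element gives: B, C, E, W.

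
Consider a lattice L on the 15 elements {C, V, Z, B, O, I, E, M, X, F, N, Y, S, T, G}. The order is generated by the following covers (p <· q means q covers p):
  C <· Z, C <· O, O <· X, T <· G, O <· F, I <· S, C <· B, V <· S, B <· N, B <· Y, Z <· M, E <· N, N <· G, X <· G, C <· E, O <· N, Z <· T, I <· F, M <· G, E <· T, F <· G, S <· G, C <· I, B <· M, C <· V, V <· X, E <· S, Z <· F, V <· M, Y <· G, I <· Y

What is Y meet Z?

Common lower bounds of {Y, Z}: C.
The greatest among these is C.

C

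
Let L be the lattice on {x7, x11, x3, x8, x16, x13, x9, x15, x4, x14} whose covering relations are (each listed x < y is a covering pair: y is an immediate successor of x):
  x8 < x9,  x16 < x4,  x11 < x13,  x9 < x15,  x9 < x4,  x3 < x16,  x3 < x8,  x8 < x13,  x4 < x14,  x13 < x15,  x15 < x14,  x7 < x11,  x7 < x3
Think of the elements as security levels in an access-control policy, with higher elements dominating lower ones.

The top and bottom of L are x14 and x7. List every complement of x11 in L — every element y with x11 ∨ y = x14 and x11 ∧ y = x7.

x16, x4

Need y with x11 ∨ y = x14 and x11 ∧ y = x7.
Checking each element gives: x16, x4.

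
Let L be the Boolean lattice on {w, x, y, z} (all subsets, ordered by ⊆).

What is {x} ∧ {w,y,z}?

{}

Under ⊆, meet is intersection: {x} ∩ {w,y,z} = {}.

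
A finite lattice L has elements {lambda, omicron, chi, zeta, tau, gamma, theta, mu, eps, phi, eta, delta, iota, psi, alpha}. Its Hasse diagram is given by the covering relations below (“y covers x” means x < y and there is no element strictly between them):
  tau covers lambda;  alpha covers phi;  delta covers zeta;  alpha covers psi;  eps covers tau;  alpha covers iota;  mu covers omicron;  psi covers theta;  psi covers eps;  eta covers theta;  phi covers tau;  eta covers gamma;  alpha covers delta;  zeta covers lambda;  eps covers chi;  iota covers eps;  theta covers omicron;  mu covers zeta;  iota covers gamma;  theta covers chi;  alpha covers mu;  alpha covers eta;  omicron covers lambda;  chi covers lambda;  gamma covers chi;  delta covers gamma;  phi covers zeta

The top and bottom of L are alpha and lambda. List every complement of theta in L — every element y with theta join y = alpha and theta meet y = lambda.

Need y with theta ∨ y = alpha and theta ∧ y = lambda.
Checking each element gives: phi, zeta.

phi, zeta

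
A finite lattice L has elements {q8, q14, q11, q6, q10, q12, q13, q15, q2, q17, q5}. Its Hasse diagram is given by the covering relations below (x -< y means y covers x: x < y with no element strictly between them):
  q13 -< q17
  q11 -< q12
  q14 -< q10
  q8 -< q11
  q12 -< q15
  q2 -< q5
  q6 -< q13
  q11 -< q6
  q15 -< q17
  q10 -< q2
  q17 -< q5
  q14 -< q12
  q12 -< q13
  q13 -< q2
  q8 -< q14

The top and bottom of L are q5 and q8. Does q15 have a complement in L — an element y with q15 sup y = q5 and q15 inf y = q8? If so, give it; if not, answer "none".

For every candidate y, either q15 ∨ y ≠ q5 or q15 ∧ y ≠ q8; no complement exists.

none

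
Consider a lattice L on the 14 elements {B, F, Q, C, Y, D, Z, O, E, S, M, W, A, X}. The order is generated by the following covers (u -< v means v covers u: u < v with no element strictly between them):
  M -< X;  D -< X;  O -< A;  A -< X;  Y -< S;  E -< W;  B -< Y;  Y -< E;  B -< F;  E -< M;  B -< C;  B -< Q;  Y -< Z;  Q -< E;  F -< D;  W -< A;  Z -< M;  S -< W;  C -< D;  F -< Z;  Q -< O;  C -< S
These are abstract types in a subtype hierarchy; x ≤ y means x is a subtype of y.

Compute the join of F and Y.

Common upper bounds of {F, Y}: M, X, Z.
The least among these is Z.

Z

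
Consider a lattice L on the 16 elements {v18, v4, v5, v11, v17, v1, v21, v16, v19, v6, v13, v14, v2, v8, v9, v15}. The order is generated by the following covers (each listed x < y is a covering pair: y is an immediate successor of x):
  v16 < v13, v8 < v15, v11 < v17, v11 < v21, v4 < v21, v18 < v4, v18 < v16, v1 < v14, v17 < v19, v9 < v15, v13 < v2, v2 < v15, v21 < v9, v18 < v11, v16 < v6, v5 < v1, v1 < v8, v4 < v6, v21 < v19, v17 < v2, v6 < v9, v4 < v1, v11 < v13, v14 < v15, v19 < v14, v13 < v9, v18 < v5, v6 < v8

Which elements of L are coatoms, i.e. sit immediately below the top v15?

The coatoms are exactly the elements covered by v15: v14, v2, v8, v9.

v14, v2, v8, v9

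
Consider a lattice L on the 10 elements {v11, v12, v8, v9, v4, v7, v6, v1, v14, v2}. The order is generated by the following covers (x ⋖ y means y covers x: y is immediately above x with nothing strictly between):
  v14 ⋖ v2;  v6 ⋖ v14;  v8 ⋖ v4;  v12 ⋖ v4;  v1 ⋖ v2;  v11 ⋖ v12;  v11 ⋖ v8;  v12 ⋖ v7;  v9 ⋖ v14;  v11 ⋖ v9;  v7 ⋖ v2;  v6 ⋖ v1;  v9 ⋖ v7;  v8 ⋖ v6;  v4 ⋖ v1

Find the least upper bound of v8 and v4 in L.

v4

Common upper bounds of {v8, v4}: v1, v2, v4.
The least among these is v4.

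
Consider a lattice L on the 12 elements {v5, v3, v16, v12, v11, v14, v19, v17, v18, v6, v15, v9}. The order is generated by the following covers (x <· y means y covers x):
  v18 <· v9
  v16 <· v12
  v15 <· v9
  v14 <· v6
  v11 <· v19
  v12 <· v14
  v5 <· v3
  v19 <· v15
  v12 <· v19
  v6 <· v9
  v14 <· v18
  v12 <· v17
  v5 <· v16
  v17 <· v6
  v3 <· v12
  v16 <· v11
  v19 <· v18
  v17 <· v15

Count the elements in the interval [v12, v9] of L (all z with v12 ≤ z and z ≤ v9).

8

The interval [v12, v9] = {v12, v14, v15, v17, v18, v19, v6, v9}, which has 8 elements.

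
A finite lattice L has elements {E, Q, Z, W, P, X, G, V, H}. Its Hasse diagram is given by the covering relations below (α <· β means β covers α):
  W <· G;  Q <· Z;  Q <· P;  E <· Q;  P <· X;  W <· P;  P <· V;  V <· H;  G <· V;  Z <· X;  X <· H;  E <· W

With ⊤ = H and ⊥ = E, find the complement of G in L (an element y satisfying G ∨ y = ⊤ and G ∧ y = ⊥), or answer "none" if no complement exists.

Need y with G ∨ y = H and G ∧ y = E.
Checking each element gives: Z.

Z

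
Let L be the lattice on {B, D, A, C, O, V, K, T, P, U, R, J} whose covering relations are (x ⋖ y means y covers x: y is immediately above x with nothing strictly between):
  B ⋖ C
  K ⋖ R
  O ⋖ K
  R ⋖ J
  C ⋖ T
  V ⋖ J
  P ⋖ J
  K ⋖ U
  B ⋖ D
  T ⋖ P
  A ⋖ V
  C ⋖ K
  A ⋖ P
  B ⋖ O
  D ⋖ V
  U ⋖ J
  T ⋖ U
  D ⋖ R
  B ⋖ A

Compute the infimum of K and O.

Common lower bounds of {K, O}: B, O.
The greatest among these is O.

O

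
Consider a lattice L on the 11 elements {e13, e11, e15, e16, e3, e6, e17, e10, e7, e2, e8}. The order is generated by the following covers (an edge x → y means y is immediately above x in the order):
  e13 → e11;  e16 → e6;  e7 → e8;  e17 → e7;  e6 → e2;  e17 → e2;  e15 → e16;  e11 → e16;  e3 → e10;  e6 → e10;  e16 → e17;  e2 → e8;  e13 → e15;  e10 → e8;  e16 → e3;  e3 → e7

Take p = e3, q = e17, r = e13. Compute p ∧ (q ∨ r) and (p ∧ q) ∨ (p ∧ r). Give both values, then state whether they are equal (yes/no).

e16; e16; yes

q ∨ r = e17, so p ∧ (q ∨ r) = e3 ∧ e17 = e16.
p ∧ q = e16 and p ∧ r = e13, so (p ∧ q) ∨ (p ∧ r) = e16 ∨ e13 = e16.
Equal: yes.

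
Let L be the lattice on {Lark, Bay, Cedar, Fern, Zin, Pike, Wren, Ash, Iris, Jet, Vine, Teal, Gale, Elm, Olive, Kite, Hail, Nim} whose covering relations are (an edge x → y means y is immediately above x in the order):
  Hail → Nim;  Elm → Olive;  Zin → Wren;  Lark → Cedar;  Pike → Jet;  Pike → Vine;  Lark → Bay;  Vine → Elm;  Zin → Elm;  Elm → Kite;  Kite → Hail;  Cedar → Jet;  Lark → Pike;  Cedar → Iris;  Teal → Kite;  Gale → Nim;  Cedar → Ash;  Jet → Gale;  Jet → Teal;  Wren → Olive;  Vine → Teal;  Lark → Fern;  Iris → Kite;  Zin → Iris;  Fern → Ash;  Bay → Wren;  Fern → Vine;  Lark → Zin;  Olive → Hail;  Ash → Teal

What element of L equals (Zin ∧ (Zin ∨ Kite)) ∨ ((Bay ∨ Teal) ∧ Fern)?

Zin ∨ Kite = Kite
Zin ∧ Kite = Zin
Bay ∨ Teal = Hail
Hail ∧ Fern = Fern
Zin ∨ Fern = Elm

Elm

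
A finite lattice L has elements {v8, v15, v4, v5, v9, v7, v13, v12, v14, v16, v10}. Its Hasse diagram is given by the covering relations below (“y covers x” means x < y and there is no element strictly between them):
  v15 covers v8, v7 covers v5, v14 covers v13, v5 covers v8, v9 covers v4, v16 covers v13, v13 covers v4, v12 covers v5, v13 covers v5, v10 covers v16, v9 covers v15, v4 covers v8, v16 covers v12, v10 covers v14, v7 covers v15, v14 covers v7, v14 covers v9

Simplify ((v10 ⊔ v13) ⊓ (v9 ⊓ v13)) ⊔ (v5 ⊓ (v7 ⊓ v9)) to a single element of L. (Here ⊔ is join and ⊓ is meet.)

v10 ∨ v13 = v10
v9 ∧ v13 = v4
v10 ∧ v4 = v4
v7 ∧ v9 = v15
v5 ∧ v15 = v8
v4 ∨ v8 = v4

v4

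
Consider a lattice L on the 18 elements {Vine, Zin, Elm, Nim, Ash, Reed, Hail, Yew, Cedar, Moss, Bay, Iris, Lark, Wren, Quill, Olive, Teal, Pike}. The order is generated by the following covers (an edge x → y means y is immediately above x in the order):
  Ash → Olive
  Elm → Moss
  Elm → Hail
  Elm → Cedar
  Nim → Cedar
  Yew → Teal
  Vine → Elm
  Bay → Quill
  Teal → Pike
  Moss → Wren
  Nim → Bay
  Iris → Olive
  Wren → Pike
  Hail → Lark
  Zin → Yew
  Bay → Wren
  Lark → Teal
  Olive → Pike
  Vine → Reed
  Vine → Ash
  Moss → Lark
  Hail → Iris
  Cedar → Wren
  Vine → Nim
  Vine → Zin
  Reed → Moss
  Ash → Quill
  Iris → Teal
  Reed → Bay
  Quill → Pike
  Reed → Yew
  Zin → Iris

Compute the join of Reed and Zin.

Yew

Common upper bounds of {Reed, Zin}: Pike, Teal, Yew.
The least among these is Yew.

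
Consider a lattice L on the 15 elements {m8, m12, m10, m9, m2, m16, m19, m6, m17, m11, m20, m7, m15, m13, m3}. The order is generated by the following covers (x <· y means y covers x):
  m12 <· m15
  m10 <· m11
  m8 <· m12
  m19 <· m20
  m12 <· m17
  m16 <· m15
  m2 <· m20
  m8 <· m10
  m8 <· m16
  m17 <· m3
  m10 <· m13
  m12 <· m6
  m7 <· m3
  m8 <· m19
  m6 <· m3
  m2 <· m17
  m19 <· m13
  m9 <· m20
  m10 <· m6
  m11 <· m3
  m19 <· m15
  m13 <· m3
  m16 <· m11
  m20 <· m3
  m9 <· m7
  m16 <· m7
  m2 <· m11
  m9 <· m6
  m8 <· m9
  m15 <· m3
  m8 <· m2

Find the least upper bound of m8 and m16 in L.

Common upper bounds of {m8, m16}: m11, m15, m16, m3, m7.
The least among these is m16.

m16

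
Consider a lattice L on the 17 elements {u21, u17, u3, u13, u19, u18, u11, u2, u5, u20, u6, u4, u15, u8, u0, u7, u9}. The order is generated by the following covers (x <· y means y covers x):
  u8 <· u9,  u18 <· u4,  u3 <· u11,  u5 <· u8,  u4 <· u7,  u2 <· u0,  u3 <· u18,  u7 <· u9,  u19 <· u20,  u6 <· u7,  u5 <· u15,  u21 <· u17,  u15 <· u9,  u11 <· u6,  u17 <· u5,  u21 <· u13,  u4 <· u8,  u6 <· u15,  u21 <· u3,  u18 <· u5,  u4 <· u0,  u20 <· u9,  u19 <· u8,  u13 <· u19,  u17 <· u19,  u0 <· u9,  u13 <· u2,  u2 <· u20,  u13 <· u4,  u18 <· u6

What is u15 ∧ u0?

Common lower bounds of {u15, u0}: u18, u21, u3.
The greatest among these is u18.

u18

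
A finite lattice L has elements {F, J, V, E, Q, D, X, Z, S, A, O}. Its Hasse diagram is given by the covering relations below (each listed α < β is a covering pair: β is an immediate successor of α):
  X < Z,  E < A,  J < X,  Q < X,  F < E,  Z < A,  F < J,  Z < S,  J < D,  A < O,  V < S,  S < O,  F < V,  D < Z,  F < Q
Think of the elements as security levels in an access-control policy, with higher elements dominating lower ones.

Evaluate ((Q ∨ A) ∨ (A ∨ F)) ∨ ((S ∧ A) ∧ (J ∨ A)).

Q ∨ A = A
A ∨ F = A
A ∨ A = A
S ∧ A = Z
J ∨ A = A
Z ∧ A = Z
A ∨ Z = A

A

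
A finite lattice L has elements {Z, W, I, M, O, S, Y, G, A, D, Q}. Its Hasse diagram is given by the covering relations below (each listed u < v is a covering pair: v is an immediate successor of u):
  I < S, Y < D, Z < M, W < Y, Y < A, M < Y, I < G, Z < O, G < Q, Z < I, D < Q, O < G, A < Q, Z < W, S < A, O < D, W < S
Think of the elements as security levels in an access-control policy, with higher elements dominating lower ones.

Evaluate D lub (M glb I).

M ∧ I = Z
D ∨ Z = D

D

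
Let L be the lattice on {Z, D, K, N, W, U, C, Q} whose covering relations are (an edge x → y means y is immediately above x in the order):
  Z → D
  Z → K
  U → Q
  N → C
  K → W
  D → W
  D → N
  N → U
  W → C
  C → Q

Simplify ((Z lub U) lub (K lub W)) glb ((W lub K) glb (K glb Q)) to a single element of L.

K

Z ∨ U = U
K ∨ W = W
U ∨ W = Q
W ∨ K = W
K ∧ Q = K
W ∧ K = K
Q ∧ K = K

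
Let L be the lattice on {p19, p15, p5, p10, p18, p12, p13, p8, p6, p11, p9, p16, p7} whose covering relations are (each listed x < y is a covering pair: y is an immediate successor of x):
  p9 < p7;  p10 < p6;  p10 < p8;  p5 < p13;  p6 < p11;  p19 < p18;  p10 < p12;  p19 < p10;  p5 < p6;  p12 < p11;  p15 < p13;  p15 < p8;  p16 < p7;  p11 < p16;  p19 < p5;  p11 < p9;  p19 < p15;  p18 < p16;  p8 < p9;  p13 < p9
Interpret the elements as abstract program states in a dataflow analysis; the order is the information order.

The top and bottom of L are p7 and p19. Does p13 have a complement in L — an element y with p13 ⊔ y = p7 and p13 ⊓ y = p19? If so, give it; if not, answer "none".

Need y with p13 ∨ y = p7 and p13 ∧ y = p19.
Checking each element gives: p18.

p18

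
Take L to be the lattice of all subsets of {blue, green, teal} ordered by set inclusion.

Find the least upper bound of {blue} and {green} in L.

Common upper bounds of {{blue}, {green}}: {blue,green,teal}, {blue,green}.
The least among these is {blue,green}.

{blue,green}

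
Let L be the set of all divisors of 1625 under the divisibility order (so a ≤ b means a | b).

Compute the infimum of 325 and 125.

25

In the divisibility order, the meet is the greatest common divisor: gcd(325, 125) = 25.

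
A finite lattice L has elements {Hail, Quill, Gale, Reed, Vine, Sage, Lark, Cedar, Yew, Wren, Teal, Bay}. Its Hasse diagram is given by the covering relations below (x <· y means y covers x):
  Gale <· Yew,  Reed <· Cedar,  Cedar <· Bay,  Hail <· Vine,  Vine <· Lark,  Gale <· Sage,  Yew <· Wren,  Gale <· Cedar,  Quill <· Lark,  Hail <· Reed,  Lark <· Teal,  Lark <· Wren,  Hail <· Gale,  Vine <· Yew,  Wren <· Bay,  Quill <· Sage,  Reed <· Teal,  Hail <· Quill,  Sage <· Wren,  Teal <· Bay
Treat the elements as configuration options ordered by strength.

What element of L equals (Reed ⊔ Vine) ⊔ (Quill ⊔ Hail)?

Teal

Reed ∨ Vine = Teal
Quill ∨ Hail = Quill
Teal ∨ Quill = Teal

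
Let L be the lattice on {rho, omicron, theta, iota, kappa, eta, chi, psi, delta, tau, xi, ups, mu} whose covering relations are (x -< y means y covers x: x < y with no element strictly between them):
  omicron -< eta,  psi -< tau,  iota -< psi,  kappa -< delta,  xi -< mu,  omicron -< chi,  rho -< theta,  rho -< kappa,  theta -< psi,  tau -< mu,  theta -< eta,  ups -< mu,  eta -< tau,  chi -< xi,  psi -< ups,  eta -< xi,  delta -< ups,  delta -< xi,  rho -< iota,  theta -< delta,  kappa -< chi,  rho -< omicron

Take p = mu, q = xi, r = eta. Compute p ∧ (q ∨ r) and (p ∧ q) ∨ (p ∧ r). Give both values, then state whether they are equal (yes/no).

xi; xi; yes

q ∨ r = xi, so p ∧ (q ∨ r) = mu ∧ xi = xi.
p ∧ q = xi and p ∧ r = eta, so (p ∧ q) ∨ (p ∧ r) = xi ∨ eta = xi.
Equal: yes.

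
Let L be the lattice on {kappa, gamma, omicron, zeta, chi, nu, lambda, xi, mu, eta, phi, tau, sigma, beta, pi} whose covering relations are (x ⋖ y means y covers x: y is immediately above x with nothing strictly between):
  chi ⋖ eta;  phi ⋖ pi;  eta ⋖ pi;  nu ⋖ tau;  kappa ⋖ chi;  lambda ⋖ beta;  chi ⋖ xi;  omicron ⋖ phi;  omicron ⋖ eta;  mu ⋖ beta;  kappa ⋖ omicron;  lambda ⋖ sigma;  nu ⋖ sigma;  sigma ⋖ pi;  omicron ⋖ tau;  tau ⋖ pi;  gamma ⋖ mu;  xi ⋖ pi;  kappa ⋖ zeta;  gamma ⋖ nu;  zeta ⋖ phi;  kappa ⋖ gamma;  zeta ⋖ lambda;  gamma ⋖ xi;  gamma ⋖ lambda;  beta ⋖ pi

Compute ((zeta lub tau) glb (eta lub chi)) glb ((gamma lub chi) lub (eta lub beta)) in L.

zeta ∨ tau = pi
eta ∨ chi = eta
pi ∧ eta = eta
gamma ∨ chi = xi
eta ∨ beta = pi
xi ∨ pi = pi
eta ∧ pi = eta

eta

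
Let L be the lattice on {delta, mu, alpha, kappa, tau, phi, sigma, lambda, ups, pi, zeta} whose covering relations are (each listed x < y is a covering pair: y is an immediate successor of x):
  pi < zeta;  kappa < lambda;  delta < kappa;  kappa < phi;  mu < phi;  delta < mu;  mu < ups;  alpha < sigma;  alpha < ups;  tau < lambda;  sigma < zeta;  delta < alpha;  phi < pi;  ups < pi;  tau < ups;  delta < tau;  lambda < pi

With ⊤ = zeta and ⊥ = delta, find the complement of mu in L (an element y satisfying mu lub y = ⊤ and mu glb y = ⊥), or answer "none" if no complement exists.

sigma

Need y with mu ∨ y = zeta and mu ∧ y = delta.
Checking each element gives: sigma.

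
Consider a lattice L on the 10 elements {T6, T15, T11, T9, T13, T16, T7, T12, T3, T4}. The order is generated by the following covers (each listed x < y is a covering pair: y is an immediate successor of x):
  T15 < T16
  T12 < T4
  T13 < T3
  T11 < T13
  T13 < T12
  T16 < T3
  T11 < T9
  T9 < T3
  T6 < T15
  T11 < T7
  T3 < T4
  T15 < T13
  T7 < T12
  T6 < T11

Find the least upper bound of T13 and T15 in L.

T13

Common upper bounds of {T13, T15}: T12, T13, T3, T4.
The least among these is T13.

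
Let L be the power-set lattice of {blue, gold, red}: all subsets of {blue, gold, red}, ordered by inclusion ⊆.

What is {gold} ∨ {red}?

Common upper bounds of {{gold}, {red}}: {blue,gold,red}, {gold,red}.
The least among these is {gold,red}.

{gold,red}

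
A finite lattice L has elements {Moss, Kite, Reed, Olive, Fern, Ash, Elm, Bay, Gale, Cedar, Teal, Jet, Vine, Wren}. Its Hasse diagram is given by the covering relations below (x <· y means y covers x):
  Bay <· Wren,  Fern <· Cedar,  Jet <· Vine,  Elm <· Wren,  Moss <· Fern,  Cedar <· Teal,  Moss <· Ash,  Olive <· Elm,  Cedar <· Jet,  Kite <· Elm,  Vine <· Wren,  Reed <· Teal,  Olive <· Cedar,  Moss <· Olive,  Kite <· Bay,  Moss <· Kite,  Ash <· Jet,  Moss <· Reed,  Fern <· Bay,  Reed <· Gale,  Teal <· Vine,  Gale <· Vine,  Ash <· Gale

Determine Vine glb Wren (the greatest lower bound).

Vine

Common lower bounds of {Vine, Wren}: Ash, Cedar, Fern, Gale, Jet, Moss, Olive, Reed, Teal, Vine.
The greatest among these is Vine.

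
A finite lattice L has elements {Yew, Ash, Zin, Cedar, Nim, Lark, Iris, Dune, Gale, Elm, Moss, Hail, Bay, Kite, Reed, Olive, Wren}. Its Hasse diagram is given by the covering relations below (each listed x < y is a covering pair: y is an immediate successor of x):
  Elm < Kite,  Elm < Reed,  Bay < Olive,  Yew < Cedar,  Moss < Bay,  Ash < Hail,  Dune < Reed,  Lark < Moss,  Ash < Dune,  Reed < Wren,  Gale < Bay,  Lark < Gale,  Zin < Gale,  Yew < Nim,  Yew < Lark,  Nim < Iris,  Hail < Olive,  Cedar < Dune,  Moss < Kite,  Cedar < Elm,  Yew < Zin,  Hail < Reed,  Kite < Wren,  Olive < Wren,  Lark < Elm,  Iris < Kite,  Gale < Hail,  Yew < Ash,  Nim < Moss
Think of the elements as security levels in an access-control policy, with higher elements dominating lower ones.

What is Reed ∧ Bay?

Gale

Common lower bounds of {Reed, Bay}: Gale, Lark, Yew, Zin.
The greatest among these is Gale.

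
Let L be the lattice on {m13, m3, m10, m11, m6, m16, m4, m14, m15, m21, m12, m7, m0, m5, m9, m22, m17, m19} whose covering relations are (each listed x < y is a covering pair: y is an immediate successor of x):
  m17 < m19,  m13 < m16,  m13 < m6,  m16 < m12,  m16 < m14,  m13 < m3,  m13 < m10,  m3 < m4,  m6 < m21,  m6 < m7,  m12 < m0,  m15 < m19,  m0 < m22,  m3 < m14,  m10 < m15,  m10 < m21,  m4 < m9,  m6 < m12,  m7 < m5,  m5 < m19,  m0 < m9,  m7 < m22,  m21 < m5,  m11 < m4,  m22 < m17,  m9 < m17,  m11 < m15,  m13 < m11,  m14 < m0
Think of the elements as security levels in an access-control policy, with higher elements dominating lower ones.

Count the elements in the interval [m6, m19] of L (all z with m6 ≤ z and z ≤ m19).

10

The interval [m6, m19] = {m0, m12, m17, m19, m21, m22, m5, m6, m7, m9}, which has 10 elements.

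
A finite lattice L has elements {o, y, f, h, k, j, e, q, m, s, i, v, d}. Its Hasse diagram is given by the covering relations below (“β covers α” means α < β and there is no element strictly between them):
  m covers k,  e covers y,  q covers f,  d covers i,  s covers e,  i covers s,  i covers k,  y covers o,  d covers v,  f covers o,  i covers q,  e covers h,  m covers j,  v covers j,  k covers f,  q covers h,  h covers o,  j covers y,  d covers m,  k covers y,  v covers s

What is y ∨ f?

k

Common upper bounds of {y, f}: d, i, k, m.
The least among these is k.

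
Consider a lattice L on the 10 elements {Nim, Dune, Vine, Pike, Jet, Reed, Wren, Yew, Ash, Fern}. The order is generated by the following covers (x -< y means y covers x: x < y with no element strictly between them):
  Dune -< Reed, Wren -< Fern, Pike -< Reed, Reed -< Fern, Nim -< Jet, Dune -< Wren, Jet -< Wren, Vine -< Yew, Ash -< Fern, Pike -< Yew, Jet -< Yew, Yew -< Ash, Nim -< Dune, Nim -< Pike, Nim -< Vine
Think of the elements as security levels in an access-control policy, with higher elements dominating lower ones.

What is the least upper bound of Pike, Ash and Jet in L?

Common upper bounds of {Pike, Ash, Jet}: Ash, Fern.
The least among these is Ash.

Ash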